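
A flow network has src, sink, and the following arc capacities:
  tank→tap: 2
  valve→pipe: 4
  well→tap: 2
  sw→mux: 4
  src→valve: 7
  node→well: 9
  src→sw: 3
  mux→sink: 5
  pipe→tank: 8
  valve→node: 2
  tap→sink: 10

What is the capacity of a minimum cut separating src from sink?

7

Max flow = 7 (via 3 augmenting paths).
In the residual at optimum, the set reachable from src is {pipe, src, tank, valve}.
Cut edges: valve→node (cap 2), tank→tap (cap 2), src→sw (cap 3). Sum = 7.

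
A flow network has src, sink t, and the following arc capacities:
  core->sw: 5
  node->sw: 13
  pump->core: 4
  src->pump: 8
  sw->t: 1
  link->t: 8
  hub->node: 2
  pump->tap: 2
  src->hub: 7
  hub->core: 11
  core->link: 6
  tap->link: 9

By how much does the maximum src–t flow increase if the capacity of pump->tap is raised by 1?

0

Original max flow = 9.
Even with extra capacity on pump->tap, another cut of capacity 9 remains binding.
New max flow = 9. Increase = 0.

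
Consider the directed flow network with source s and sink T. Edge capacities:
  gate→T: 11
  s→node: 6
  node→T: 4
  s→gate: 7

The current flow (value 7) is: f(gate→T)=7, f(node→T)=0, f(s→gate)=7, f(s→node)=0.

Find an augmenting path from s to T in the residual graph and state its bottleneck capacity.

s→node→T, bottleneck 4

Residual along s→node→T: s→node: 6, node→T: 4.
Bottleneck = min = 4.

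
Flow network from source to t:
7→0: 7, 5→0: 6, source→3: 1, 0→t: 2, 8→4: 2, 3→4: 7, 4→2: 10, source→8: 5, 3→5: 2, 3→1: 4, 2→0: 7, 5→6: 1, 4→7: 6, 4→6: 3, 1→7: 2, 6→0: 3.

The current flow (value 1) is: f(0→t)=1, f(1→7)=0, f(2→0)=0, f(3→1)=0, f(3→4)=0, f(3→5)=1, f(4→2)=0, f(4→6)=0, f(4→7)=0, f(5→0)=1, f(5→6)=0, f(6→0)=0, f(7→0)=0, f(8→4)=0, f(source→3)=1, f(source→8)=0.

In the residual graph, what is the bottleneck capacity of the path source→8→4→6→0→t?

1

Residual capacities along the path: source→8: 5, 8→4: 2, 4→6: 3, 6→0: 3, 0→t: 1.
Minimum is 1.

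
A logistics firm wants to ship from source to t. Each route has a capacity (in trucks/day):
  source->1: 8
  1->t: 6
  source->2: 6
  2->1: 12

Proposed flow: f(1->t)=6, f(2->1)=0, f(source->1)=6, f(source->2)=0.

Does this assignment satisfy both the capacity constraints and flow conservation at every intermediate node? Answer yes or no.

Every edge has 0 ≤ f(e) ≤ cap(e).
At each intermediate node, inflow equals outflow.

Yes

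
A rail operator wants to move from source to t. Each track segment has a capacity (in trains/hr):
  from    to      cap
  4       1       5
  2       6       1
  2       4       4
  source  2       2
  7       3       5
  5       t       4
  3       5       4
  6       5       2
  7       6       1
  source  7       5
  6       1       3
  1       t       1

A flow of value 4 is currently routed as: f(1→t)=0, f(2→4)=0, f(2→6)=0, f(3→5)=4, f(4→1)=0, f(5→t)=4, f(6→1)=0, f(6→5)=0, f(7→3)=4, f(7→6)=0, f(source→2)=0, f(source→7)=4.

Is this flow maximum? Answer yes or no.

No

Residual path source→7→6→1→t has bottleneck 1 > 0.
Pushing 1 along it raises the flow to 5, so the given flow is not maximum.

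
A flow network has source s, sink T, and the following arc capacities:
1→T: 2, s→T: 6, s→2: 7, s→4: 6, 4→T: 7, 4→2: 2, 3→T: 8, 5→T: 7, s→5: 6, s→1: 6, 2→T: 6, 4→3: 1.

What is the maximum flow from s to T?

Augment s→T: bottleneck 6. Total 6.
Augment s→4→T: bottleneck 6. Total 12.
Augment s→2→T: bottleneck 6. Total 18.
Augment s→5→T: bottleneck 6. Total 24.
Augment s→1→T: bottleneck 2. Total 26.
No augmenting path remains in the residual graph.

26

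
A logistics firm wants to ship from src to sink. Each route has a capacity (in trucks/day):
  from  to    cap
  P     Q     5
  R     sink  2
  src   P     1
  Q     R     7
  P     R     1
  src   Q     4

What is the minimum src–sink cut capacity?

Max flow = 2 (via 2 augmenting paths).
In the residual at optimum, the set reachable from src is {P, Q, R, src}.
Cut edges: R->sink (cap 2). Sum = 2.

2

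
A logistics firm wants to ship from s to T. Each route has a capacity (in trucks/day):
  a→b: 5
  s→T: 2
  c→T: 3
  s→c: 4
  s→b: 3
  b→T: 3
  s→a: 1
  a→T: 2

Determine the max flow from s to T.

Augment s→T: bottleneck 2. Total 2.
Augment s→a→T: bottleneck 1. Total 3.
Augment s→c→T: bottleneck 3. Total 6.
Augment s→b→T: bottleneck 3. Total 9.
No augmenting path remains in the residual graph.

9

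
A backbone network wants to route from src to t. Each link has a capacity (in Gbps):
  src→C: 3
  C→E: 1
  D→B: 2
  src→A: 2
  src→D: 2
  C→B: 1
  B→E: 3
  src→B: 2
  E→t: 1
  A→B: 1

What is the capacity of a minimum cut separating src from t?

Max flow = 1 (via 1 augmenting path).
In the residual at optimum, the set reachable from src is {A, B, C, D, E, src}.
Cut edges: E→t (cap 1). Sum = 1.

1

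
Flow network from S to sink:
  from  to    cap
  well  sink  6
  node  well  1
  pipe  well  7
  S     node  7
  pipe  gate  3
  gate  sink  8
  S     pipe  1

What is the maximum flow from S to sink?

Augment S→pipe→gate→sink: bottleneck 1. Total 1.
Augment S→node→well→sink: bottleneck 1. Total 2.
No augmenting path remains in the residual graph.

2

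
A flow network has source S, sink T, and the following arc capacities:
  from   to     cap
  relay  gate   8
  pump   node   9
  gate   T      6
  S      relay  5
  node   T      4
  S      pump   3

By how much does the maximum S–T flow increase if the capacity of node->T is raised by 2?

0

Original max flow = 8.
Edge node->T does not cross the min cut (source side {S}), so extra capacity there cannot help.
New max flow = 8. Increase = 0.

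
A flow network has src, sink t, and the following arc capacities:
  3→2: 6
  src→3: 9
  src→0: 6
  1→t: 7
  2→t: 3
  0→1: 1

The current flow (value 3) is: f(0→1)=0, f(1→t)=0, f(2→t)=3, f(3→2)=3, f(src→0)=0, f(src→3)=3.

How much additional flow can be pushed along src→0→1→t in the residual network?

1

Residual capacities along the path: src→0: 6, 0→1: 1, 1→t: 7.
Minimum is 1.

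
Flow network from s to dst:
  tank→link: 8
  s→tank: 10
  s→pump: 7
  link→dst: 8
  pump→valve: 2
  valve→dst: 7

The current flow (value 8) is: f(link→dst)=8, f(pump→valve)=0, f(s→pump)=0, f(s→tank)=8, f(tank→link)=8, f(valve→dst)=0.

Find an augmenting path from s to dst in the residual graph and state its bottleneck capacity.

s→pump→valve→dst, bottleneck 2

Residual along s→pump→valve→dst: s→pump: 7, pump→valve: 2, valve→dst: 7.
Bottleneck = min = 2.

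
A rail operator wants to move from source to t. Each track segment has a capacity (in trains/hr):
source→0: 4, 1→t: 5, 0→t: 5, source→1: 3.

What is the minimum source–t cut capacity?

Max flow = 7 (via 2 augmenting paths).
In the residual at optimum, the set reachable from source is {source}.
Cut edges: source→1 (cap 3), source→0 (cap 4). Sum = 7.

7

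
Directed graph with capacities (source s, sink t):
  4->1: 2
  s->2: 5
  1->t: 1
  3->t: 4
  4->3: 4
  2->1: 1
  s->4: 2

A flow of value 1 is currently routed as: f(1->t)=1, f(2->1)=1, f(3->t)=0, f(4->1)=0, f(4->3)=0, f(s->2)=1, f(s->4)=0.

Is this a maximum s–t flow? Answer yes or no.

No

Residual path s->4->3->t has bottleneck 2 > 0.
Pushing 2 along it raises the flow to 3, so the given flow is not maximum.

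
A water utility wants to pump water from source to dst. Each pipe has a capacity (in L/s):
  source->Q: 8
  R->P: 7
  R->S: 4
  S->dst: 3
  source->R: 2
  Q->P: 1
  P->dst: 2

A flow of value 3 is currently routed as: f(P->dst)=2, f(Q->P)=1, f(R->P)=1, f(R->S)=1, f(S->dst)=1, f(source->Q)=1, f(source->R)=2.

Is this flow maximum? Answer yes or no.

Residual reachable from source: {Q, source}; dst is not reachable.
Saturated cut: source->R, Q->P with total capacity 3 = current flow value. Flow is maximum.

Yes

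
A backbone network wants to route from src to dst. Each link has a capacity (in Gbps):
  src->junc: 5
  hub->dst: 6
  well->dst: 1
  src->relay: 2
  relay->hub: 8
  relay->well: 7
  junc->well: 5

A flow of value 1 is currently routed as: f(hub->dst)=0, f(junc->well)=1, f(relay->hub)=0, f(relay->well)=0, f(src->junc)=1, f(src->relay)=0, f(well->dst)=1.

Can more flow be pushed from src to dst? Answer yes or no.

Yes

Residual path src->relay->hub->dst has bottleneck 2 > 0.
Pushing 2 along it raises the flow to 3, so the given flow is not maximum.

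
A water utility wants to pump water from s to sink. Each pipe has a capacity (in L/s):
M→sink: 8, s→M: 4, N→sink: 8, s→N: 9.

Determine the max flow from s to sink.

12

Augment s→N→sink: bottleneck 8. Total 8.
Augment s→M→sink: bottleneck 4. Total 12.
No augmenting path remains in the residual graph.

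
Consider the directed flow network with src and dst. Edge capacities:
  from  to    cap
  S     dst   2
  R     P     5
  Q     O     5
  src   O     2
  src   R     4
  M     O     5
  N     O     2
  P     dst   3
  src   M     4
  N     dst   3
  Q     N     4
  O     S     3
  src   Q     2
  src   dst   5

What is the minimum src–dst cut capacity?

Max flow = 12 (via 4 augmenting paths).
In the residual at optimum, the set reachable from src is {M, O, P, R, S, src}.
Cut edges: src->Q (cap 2), src->dst (cap 5), P->dst (cap 3), S->dst (cap 2). Sum = 12.

12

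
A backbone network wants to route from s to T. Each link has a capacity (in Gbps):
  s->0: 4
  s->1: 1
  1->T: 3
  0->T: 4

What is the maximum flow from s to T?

Augment s->1->T: bottleneck 1. Total 1.
Augment s->0->T: bottleneck 4. Total 5.
No augmenting path remains in the residual graph.

5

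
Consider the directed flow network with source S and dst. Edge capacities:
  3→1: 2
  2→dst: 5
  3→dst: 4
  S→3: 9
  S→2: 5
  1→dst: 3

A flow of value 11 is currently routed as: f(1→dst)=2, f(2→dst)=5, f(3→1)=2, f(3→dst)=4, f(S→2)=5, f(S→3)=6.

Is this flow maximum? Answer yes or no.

Residual reachable from S: {3, S}; dst is not reachable.
Saturated cut: S→2, 3→1, 3→dst with total capacity 11 = current flow value. Flow is maximum.

Yes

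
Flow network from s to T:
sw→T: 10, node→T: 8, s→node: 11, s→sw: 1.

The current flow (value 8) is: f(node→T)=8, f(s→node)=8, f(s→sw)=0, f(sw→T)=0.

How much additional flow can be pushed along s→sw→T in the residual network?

Residual capacities along the path: s→sw: 1, sw→T: 10.
Minimum is 1.

1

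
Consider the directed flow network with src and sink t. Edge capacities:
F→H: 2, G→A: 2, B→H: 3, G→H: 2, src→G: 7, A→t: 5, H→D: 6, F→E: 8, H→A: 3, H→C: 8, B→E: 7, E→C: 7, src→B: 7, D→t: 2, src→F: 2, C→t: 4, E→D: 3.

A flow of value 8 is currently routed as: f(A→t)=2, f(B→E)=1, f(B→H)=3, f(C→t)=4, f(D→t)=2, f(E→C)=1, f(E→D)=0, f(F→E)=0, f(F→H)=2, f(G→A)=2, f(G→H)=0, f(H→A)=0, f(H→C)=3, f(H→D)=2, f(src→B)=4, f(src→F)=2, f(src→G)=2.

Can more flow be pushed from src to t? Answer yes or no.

Residual path src→G→H→A→t has bottleneck 2 > 0.
Pushing 2 along it raises the flow to 10, so the given flow is not maximum.

Yes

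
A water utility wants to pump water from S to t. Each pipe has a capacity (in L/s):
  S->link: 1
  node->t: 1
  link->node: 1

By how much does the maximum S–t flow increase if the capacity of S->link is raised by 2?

0

Original max flow = 1.
Even with extra capacity on S->link, another cut of capacity 1 remains binding.
New max flow = 1. Increase = 0.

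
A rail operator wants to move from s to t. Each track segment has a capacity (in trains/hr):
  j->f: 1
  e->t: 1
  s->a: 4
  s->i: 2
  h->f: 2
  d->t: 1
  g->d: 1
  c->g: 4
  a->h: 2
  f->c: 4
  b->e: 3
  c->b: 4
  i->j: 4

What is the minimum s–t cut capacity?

2

Max flow = 2 (via 2 augmenting paths).
In the residual at optimum, the set reachable from s is {a, b, c, e, f, g, h, i, j, s}.
Cut edges: g->d (cap 1), e->t (cap 1). Sum = 2.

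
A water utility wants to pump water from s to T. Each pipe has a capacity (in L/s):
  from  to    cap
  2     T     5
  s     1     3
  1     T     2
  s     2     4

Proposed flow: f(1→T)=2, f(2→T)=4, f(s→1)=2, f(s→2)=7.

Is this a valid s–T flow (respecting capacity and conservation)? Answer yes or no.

No

Capacity violated on s→2: flow 7 > capacity 4.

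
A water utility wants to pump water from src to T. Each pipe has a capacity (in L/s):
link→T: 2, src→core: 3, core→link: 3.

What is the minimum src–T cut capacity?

Max flow = 2 (via 1 augmenting path).
In the residual at optimum, the set reachable from src is {core, link, src}.
Cut edges: link→T (cap 2). Sum = 2.

2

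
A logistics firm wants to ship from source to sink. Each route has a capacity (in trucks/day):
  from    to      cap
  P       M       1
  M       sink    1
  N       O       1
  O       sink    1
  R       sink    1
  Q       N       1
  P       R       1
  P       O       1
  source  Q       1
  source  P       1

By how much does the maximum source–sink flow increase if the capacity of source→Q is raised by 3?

Original max flow = 2.
Even with extra capacity on source→Q, another cut of capacity 2 remains binding.
New max flow = 2. Increase = 0.

0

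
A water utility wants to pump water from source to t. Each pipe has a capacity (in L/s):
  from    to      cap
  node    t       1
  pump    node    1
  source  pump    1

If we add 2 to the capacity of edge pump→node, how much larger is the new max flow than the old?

0

Original max flow = 1.
Edge pump→node does not cross the min cut (source side {source}), so extra capacity there cannot help.
New max flow = 1. Increase = 0.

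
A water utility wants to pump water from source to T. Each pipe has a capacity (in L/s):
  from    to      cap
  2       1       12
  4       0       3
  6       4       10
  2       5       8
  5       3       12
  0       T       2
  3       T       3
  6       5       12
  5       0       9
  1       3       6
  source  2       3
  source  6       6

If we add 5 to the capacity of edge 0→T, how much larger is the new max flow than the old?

Original max flow = 5.
After raising cap(0→T), augmenting paths through that edge carry 4 more units.
New max flow = 9. Increase = 4.

4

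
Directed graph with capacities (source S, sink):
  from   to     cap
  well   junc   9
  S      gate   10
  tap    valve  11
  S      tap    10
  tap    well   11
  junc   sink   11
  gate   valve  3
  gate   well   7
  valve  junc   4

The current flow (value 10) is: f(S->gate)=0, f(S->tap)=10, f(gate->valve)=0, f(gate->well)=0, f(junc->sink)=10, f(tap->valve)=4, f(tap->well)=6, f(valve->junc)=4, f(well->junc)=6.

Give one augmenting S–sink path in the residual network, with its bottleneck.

Residual along S->gate->well->junc->sink: S->gate: 10, gate->well: 7, well->junc: 3, junc->sink: 1.
Bottleneck = min = 1.

S->gate->well->junc->sink, bottleneck 1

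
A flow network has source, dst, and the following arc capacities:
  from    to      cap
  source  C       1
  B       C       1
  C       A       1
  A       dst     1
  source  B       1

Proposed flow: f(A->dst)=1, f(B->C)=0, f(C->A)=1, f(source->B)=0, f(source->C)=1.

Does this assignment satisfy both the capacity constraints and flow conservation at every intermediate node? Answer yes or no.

Yes

Every edge has 0 ≤ f(e) ≤ cap(e).
At each intermediate node, inflow equals outflow.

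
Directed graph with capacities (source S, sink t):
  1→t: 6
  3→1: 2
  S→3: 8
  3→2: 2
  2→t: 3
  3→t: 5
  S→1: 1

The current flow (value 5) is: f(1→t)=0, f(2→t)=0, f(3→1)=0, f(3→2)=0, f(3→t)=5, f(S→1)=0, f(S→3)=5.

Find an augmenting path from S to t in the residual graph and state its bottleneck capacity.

S→1→t, bottleneck 1

Residual along S→1→t: S→1: 1, 1→t: 6.
Bottleneck = min = 1.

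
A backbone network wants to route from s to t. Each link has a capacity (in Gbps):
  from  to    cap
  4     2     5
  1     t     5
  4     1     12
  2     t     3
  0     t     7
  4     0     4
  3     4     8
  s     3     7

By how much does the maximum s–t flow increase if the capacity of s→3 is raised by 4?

1

Original max flow = 7.
After raising cap(s→3), augmenting paths through that edge carry 1 more unit.
New max flow = 8. Increase = 1.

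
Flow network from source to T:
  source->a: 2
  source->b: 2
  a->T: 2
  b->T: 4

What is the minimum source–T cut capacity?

Max flow = 4 (via 2 augmenting paths).
In the residual at optimum, the set reachable from source is {source}.
Cut edges: source->a (cap 2), source->b (cap 2). Sum = 4.

4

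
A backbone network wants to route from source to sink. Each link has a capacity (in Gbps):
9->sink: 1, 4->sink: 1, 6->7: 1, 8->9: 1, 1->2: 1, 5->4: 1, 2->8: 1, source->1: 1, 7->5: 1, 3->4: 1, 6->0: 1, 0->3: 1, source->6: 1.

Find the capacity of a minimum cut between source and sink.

Max flow = 2 (via 2 augmenting paths).
In the residual at optimum, the set reachable from source is {source}.
Cut edges: source->6 (cap 1), source->1 (cap 1). Sum = 2.

2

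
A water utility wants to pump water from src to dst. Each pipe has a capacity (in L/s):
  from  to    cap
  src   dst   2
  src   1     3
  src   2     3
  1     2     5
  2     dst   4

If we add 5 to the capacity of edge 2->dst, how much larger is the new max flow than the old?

2

Original max flow = 6.
After raising cap(2->dst), augmenting paths through that edge carry 2 more units.
New max flow = 8. Increase = 2.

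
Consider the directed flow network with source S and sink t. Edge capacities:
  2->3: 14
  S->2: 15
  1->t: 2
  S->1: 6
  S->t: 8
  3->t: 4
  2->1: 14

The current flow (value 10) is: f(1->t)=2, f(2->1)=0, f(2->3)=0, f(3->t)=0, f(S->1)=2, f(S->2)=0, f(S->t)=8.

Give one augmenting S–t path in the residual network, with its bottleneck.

Residual along S->2->3->t: S->2: 15, 2->3: 14, 3->t: 4.
Bottleneck = min = 4.

S->2->3->t, bottleneck 4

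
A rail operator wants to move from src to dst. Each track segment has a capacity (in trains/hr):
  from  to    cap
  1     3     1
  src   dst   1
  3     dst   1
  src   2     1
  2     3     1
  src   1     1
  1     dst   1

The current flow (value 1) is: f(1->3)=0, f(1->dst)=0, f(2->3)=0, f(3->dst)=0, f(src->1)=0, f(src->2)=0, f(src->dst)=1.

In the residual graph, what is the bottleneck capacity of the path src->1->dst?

1

Residual capacities along the path: src->1: 1, 1->dst: 1.
Minimum is 1.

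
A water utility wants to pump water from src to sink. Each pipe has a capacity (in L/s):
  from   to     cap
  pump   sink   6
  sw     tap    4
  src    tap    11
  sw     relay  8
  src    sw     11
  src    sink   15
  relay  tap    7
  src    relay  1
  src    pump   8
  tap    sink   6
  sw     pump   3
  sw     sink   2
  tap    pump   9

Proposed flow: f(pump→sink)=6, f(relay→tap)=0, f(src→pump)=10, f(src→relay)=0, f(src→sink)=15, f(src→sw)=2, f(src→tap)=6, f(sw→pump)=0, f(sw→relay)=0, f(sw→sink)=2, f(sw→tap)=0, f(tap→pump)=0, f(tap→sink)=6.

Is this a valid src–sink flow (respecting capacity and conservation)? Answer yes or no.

No

Capacity violated on src→pump: flow 10 > capacity 8.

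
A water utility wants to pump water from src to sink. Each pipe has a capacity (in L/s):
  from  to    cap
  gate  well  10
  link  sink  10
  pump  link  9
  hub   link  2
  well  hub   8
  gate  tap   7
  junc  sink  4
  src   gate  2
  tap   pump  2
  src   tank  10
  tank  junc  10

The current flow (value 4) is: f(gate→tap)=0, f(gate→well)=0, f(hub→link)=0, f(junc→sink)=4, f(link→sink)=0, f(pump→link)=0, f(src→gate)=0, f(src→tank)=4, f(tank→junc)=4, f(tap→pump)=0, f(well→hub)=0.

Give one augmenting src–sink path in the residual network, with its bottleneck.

Residual along src→gate→well→hub→link→sink: src→gate: 2, gate→well: 10, well→hub: 8, hub→link: 2, link→sink: 10.
Bottleneck = min = 2.

src→gate→well→hub→link→sink, bottleneck 2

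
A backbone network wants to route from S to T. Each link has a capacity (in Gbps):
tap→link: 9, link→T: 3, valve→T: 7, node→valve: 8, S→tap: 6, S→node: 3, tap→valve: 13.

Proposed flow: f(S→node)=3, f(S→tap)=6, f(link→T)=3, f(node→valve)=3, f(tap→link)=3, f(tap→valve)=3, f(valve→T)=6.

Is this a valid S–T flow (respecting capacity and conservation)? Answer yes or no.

Yes

Every edge has 0 ≤ f(e) ≤ cap(e).
At each intermediate node, inflow equals outflow.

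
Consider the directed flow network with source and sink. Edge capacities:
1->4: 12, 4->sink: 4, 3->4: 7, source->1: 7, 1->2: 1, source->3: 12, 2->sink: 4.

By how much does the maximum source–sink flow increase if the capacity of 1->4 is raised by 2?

0

Original max flow = 5.
Edge 1->4 does not cross the min cut (source side {1, 3, 4, source}), so extra capacity there cannot help.
New max flow = 5. Increase = 0.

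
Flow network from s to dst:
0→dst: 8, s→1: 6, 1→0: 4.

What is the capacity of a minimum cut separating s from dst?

4

Max flow = 4 (via 1 augmenting path).
In the residual at optimum, the set reachable from s is {1, s}.
Cut edges: 1→0 (cap 4). Sum = 4.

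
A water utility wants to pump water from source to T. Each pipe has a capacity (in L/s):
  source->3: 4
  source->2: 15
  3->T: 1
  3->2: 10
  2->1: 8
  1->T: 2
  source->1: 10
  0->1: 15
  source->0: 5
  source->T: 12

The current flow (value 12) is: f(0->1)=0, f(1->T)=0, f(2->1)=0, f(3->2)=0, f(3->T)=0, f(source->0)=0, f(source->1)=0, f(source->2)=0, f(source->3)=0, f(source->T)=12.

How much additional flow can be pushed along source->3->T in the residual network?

1

Residual capacities along the path: source->3: 4, 3->T: 1.
Minimum is 1.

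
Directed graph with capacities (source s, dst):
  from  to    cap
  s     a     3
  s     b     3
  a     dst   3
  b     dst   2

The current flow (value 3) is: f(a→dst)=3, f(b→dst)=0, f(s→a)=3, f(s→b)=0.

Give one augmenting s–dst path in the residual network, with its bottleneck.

Residual along s→b→dst: s→b: 3, b→dst: 2.
Bottleneck = min = 2.

s→b→dst, bottleneck 2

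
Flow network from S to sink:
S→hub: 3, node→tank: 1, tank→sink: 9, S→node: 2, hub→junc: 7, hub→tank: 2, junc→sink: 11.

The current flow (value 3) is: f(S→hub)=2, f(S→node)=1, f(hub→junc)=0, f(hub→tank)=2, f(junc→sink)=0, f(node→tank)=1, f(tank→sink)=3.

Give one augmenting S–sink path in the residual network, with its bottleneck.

Residual along S→hub→junc→sink: S→hub: 1, hub→junc: 7, junc→sink: 11.
Bottleneck = min = 1.

S→hub→junc→sink, bottleneck 1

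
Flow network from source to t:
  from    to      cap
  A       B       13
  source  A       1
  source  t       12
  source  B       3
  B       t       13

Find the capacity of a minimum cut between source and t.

Max flow = 16 (via 3 augmenting paths).
In the residual at optimum, the set reachable from source is {source}.
Cut edges: source->A (cap 1), source->B (cap 3), source->t (cap 12). Sum = 16.

16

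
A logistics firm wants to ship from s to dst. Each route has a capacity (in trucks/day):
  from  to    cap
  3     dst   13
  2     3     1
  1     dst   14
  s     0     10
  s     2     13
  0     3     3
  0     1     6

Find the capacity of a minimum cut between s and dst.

10

Max flow = 10 (via 3 augmenting paths).
In the residual at optimum, the set reachable from s is {0, 2, s}.
Cut edges: 2→3 (cap 1), 0→3 (cap 3), 0→1 (cap 6). Sum = 10.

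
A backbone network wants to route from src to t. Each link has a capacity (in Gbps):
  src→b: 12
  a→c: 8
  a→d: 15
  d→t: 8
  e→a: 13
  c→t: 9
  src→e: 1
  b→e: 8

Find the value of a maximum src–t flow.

9

Augment src→e→a→d→t: bottleneck 1. Total 1.
Augment src→b→e→a→d→t: bottleneck 7. Total 8.
Augment src→b→e→a→c→t: bottleneck 1. Total 9.
No augmenting path remains in the residual graph.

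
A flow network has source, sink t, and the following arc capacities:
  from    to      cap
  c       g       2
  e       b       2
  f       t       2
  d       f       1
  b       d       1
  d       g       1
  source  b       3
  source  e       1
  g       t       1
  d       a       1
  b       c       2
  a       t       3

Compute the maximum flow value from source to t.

Augment source→b→d→a→t: bottleneck 1. Total 1.
Augment source→b→c→g→t: bottleneck 1. Total 2.
No augmenting path remains in the residual graph.

2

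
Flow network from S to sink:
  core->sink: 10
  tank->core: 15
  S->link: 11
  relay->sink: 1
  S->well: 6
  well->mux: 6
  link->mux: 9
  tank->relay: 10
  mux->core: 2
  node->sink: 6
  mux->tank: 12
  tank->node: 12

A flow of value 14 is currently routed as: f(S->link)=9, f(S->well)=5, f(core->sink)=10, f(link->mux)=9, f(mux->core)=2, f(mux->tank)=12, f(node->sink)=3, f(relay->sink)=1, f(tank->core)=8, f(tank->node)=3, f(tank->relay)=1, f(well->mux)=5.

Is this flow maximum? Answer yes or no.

Yes

Residual reachable from S: {S, link, mux, well}; sink is not reachable.
Saturated cut: mux->tank, mux->core with total capacity 14 = current flow value. Flow is maximum.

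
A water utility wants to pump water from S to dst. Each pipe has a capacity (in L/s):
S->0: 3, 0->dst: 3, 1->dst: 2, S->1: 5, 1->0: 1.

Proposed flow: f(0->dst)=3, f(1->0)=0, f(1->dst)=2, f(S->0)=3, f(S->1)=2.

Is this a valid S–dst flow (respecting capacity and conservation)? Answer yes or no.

Every edge has 0 ≤ f(e) ≤ cap(e).
At each intermediate node, inflow equals outflow.

Yes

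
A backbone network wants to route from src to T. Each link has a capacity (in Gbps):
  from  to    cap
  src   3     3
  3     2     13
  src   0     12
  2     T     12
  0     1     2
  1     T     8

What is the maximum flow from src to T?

5

Augment src→0→1→T: bottleneck 2. Total 2.
Augment src→3→2→T: bottleneck 3. Total 5.
No augmenting path remains in the residual graph.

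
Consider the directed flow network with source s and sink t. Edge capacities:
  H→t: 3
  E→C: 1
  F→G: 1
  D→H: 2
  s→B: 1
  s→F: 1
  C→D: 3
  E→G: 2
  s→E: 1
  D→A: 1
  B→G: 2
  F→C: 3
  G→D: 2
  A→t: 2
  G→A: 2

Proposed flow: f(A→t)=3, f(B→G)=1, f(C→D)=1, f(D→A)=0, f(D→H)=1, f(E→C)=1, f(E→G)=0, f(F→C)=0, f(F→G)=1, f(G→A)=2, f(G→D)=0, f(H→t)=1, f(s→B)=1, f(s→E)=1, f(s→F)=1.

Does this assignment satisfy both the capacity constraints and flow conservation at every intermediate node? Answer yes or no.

No

Capacity violated on A→t: flow 3 > capacity 2.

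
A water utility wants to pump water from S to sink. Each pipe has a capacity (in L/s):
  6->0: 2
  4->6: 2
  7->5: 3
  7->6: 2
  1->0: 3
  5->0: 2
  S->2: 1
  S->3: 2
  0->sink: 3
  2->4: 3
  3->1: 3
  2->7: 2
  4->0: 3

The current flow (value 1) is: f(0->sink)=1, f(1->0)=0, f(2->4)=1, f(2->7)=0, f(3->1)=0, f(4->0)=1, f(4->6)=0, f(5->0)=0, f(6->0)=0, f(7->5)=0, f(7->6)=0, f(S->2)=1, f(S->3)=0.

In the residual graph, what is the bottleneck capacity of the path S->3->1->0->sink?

Residual capacities along the path: S->3: 2, 3->1: 3, 1->0: 3, 0->sink: 2.
Minimum is 2.

2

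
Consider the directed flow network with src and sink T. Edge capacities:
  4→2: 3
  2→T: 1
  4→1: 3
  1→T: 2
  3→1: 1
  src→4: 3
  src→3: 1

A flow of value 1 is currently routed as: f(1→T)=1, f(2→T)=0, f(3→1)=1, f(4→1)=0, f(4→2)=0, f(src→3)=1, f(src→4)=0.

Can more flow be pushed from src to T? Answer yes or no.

Residual path src→4→1→T has bottleneck 1 > 0.
Pushing 1 along it raises the flow to 2, so the given flow is not maximum.

Yes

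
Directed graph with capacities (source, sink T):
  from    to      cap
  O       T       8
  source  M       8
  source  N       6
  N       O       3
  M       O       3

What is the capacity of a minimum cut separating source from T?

Max flow = 6 (via 2 augmenting paths).
In the residual at optimum, the set reachable from source is {M, N, source}.
Cut edges: M→O (cap 3), N→O (cap 3). Sum = 6.

6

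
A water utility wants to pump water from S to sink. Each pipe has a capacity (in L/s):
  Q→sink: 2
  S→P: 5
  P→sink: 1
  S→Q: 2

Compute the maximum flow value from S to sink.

3

Augment S→Q→sink: bottleneck 2. Total 2.
Augment S→P→sink: bottleneck 1. Total 3.
No augmenting path remains in the residual graph.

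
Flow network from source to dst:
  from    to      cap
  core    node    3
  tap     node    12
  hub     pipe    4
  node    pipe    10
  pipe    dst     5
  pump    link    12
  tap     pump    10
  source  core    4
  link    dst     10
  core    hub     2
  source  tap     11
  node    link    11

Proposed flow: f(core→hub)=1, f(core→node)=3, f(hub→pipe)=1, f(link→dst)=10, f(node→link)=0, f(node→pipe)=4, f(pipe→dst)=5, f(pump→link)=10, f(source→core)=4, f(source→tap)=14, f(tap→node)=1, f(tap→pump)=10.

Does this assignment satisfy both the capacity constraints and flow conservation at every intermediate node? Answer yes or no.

No

Capacity violated on source→tap: flow 14 > capacity 11.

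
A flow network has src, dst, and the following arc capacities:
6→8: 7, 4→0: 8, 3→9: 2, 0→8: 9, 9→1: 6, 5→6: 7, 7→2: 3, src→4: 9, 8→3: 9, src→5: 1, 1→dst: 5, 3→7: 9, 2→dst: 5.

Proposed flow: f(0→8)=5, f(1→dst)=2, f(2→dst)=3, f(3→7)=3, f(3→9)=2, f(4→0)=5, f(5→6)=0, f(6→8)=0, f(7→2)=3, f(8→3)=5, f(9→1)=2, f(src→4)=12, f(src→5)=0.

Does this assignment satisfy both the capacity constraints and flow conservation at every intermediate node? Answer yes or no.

No

Capacity violated on src→4: flow 12 > capacity 9.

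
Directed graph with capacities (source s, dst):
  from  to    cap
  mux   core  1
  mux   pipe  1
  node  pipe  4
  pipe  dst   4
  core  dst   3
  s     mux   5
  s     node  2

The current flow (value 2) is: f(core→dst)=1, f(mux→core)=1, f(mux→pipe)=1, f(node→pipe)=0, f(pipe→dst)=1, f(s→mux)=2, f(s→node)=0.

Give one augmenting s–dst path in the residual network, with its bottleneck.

Residual along s→node→pipe→dst: s→node: 2, node→pipe: 4, pipe→dst: 3.
Bottleneck = min = 2.

s→node→pipe→dst, bottleneck 2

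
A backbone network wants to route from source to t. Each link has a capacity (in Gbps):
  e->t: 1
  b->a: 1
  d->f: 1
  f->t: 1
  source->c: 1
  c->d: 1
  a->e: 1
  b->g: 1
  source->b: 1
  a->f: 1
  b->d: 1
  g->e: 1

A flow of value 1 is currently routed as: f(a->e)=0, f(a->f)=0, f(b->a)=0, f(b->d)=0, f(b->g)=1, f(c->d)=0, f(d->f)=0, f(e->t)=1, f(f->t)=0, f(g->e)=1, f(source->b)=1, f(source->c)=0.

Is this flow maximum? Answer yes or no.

Residual path source->c->d->f->t has bottleneck 1 > 0.
Pushing 1 along it raises the flow to 2, so the given flow is not maximum.

No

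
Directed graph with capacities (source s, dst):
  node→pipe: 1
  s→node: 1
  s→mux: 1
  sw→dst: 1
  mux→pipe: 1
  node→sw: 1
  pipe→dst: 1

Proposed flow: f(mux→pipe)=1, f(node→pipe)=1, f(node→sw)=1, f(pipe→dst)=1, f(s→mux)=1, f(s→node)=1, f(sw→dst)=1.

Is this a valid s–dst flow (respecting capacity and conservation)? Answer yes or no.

No

Conservation fails at node: inflow 1 ≠ outflow 2.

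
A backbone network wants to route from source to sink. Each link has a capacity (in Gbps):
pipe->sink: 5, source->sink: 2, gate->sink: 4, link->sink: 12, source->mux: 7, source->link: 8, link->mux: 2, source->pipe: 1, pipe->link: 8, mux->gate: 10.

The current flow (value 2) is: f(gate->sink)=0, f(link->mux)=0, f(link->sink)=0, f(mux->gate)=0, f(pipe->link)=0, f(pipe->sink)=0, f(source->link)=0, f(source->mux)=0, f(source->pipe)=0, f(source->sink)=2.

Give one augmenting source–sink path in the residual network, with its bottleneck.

Residual along source->pipe->sink: source->pipe: 1, pipe->sink: 5.
Bottleneck = min = 1.

source->pipe->sink, bottleneck 1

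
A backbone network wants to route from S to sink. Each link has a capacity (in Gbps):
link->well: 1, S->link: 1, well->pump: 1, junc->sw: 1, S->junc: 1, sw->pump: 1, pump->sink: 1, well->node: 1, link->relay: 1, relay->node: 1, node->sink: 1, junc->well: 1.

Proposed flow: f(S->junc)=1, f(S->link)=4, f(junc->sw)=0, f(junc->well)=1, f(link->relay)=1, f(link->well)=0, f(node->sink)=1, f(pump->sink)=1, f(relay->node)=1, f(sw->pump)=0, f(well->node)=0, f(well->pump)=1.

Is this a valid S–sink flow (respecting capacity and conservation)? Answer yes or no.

No

Capacity violated on S->link: flow 4 > capacity 1.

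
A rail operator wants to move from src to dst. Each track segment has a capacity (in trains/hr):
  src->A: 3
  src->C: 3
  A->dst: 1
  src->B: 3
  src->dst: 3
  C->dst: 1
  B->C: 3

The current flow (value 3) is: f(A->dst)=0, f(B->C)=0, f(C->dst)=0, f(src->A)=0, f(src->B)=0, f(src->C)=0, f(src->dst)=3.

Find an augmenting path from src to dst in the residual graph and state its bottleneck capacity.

Residual along src->C->dst: src->C: 3, C->dst: 1.
Bottleneck = min = 1.

src->C->dst, bottleneck 1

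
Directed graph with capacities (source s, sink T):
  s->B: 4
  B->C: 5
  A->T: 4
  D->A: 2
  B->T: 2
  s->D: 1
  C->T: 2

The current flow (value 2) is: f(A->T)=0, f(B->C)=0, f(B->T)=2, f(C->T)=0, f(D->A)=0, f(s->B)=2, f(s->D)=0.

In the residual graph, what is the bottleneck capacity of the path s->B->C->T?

Residual capacities along the path: s->B: 2, B->C: 5, C->T: 2.
Minimum is 2.

2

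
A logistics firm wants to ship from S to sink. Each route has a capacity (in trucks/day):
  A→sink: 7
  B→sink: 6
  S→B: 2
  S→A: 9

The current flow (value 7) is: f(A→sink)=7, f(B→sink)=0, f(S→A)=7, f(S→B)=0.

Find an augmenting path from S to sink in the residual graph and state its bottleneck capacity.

Residual along S→B→sink: S→B: 2, B→sink: 6.
Bottleneck = min = 2.

S→B→sink, bottleneck 2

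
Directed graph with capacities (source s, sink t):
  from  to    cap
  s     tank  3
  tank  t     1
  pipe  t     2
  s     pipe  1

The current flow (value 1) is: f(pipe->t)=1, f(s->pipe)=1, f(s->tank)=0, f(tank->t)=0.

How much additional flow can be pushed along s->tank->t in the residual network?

Residual capacities along the path: s->tank: 3, tank->t: 1.
Minimum is 1.

1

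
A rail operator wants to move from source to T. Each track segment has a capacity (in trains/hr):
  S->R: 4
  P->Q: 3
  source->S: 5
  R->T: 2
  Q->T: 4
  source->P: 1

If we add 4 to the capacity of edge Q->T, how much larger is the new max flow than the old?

Original max flow = 3.
Edge Q->T does not cross the min cut (source side {R, S, source}), so extra capacity there cannot help.
New max flow = 3. Increase = 0.

0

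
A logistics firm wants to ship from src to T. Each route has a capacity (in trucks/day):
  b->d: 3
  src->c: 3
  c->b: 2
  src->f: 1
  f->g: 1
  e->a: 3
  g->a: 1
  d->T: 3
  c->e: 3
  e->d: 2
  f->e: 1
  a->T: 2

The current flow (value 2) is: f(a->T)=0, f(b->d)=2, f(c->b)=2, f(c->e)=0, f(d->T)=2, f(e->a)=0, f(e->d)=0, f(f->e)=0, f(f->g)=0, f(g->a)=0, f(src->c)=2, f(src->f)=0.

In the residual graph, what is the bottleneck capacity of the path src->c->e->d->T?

1

Residual capacities along the path: src->c: 1, c->e: 3, e->d: 2, d->T: 1.
Minimum is 1.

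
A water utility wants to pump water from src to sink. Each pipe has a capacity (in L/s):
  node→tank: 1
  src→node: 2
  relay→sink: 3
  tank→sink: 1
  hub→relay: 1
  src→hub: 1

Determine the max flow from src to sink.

2

Augment src→node→tank→sink: bottleneck 1. Total 1.
Augment src→hub→relay→sink: bottleneck 1. Total 2.
No augmenting path remains in the residual graph.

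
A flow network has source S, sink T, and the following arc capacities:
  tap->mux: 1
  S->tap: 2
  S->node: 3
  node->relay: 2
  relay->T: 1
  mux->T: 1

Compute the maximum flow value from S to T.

Augment S->node->relay->T: bottleneck 1. Total 1.
Augment S->tap->mux->T: bottleneck 1. Total 2.
No augmenting path remains in the residual graph.

2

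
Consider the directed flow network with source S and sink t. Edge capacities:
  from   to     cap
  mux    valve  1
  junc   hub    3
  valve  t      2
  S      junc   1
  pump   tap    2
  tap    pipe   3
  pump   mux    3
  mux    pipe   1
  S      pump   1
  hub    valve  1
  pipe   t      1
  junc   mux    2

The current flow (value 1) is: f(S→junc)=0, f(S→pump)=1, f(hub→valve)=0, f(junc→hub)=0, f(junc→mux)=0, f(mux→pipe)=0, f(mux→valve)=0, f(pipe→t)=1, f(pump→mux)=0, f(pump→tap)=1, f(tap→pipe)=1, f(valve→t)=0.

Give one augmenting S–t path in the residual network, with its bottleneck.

S→junc→mux→valve→t, bottleneck 1

Residual along S→junc→mux→valve→t: S→junc: 1, junc→mux: 2, mux→valve: 1, valve→t: 2.
Bottleneck = min = 1.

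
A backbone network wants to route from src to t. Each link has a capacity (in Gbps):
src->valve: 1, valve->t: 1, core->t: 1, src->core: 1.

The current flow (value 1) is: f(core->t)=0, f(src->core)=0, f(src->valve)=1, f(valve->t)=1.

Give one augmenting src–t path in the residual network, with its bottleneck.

Residual along src->core->t: src->core: 1, core->t: 1.
Bottleneck = min = 1.

src->core->t, bottleneck 1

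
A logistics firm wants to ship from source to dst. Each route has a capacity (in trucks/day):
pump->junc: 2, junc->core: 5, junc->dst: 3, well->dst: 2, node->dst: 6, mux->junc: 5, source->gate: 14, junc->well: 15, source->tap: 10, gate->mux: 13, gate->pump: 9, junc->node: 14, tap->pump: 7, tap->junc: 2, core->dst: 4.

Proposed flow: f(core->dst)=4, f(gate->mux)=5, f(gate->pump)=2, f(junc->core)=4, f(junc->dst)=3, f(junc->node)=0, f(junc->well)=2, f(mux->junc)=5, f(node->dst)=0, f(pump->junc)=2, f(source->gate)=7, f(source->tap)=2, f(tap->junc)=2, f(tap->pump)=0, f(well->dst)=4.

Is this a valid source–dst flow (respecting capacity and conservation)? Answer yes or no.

No

Capacity violated on well->dst: flow 4 > capacity 2.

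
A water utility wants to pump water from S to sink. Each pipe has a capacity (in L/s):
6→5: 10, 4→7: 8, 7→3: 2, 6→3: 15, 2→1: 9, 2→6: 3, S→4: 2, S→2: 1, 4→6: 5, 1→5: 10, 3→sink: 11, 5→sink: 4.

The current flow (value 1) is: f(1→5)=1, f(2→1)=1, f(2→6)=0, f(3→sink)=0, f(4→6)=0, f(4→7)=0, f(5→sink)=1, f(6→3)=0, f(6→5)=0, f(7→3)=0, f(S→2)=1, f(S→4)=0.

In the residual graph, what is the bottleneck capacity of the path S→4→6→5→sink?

Residual capacities along the path: S→4: 2, 4→6: 5, 6→5: 10, 5→sink: 3.
Minimum is 2.

2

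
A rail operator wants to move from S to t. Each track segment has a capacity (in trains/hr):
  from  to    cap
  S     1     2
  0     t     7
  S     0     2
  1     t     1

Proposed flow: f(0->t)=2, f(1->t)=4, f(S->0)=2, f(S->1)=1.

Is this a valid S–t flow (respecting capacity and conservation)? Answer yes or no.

No

Capacity violated on 1->t: flow 4 > capacity 1.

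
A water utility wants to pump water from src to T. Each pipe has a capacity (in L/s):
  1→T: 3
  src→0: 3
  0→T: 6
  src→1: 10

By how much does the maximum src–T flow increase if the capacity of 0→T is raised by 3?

0

Original max flow = 6.
Edge 0→T does not cross the min cut (source side {1, src}), so extra capacity there cannot help.
New max flow = 6. Increase = 0.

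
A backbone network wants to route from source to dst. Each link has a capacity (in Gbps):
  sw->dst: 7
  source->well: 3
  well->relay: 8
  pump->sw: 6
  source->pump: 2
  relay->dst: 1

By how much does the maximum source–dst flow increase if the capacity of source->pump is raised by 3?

3

Original max flow = 3.
After raising cap(source->pump), augmenting paths through that edge carry 3 more units.
New max flow = 6. Increase = 3.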